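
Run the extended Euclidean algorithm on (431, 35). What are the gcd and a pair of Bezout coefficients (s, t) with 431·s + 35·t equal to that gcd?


Euclidean algorithm on (431, 35) — divide until remainder is 0:
  431 = 12 · 35 + 11
  35 = 3 · 11 + 2
  11 = 5 · 2 + 1
  2 = 2 · 1 + 0
gcd(431, 35) = 1.
Track Bezout coefficients alongside the remainders: start with r₀ = 431 = a·1 + b·0 (s = 1, t = 0) and r₁ = 35 = a·0 + b·1 (s = 0, t = 1); each new remainder r_{k+1} = r_{k-1} − q_k·r_k inherits s_{k+1} = s_{k-1} − q_k·s_k, t_{k+1} = t_{k-1} − q_k·t_k, so r_k = a·s_k + b·t_k at every step:
  q = 12: r = 11, s = 1 − 12·0 = 1, t = 0 − 12·1 = -12  (check: 431·1 + 35·(-12) = 11)
  q = 3: r = 2, s = 0 − 3·1 = -3, t = 1 − 3·(-12) = 37  (check: 431·(-3) + 35·37 = 2)
  q = 5: r = 1, s = 1 − 5·(-3) = 16, t = -12 − 5·37 = -197  (check: 431·16 + 35·(-197) = 1)
The row with r = 1 (the gcd) gives the Bezout coefficients s = 16, t = -197.
Result: 431 · (16) + 35 · (-197) = 1.

gcd(431, 35) = 1; s = 16, t = -197 (check: 431·16 + 35·(-197) = 1).


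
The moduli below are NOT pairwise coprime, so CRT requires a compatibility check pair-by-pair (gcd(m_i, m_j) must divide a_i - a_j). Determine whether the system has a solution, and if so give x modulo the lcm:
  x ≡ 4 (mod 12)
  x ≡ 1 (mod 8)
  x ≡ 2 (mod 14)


Moduli 12, 8, 14 are not pairwise coprime, so CRT works modulo lcm(m_i) when all pairwise compatibility conditions hold.
Pairwise compatibility: gcd(m_i, m_j) must divide a_i - a_j for every pair.
Merge one congruence at a time:
  Start: x ≡ 4 (mod 12).
  Combine with x ≡ 1 (mod 8): gcd(12, 8) = 4, and 1 - 4 = -3 is NOT divisible by 4.
    ⇒ system is inconsistent (no integer solution).

No solution (the system is inconsistent).


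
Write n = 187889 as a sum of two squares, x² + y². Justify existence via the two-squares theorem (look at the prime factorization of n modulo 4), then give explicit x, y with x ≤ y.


Step 1: Factor n = 187889 = 13 · 97 · 149.
Step 2: Check the mod-4 condition on each prime factor: 13 ≡ 1 (mod 4), exponent 1; 97 ≡ 1 (mod 4), exponent 1; 149 ≡ 1 (mod 4), exponent 1.
All primes ≡ 3 (mod 4) appear to even exponent (or don't appear), so by the two-squares theorem n IS expressible as a sum of two squares.
Step 3: Build a representation. Here n = 13 · 97 · 149 is a product of primes ≡ 1 (mod 4). Each prime p ≡ 1 (mod 4) is itself a sum of two squares; find a² by testing p − a² for a perfect square:
  13: 13 − 1² = 12, 13 − 2² = 9 = 3² ⇒ 13 = 2² + 3².
  97: 97 − 1² = 96, 97 − 2² = 93, 97 − 3² = 88, 97 − 4² = 81 = 9² ⇒ 97 = 4² + 9².
  149: 149 − 1² = 148, 149 − 2² = 145, 149 − 3² = 140, 149 − 4² = 133, 149 − 5² = 124, 149 − 6² = 113, 149 − 7² = 100 = 10² ⇒ 149 = 7² + 10².
  Combine using the Brahmagupta–Fibonacci identity (a² + b²)(c² + d²) = (ac − bd)² + (ad + bc)² = (ac + bd)² + (ad − bc)²:
  13 · 97 = 1261: from (2² + 3²)(4² + 9²), take (2·4 − 3·9, 2·9 + 3·4) = (8 − 27, 18 + 12) = (-19, 30); dropping signs (only squares matter) gives (19, 30); check 19² + 30² = 361 + 900 = 1261 ✓.
  1261 · 149 = 187889: from (19² + 30²)(7² + 10²), take (19·7 − 30·10, 19·10 + 30·7) = (133 − 300, 190 + 210) = (-167, 400); dropping signs (only squares matter) gives (167, 400); check 167² + 400² = 27889 + 160000 = 187889 ✓.
Step 4: Order so x ≤ y and verify: 167² + 400² = 27889 + 160000 = 187889 = n. ✓

n = 187889 = 167² + 400² (one valid representation with x ≤ y).


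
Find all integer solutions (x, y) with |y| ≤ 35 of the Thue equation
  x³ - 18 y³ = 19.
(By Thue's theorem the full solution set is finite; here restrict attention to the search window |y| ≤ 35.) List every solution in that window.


The equation is x³ - 18y³ = 19. For fixed y, x³ = 18·y³ + 19, so a solution requires the RHS to be a perfect cube.
Strategy: iterate y from -35 to 35, compute RHS = 18·y³ + 19, and check whether it is a (positive or negative) perfect cube.
Check small values of y:
  y = 0: RHS = 19 is not a perfect cube.
  y = 1: RHS = 37 is not a perfect cube.
  y = -1: RHS = 1 = (1)³ ⇒ x = 1 works.
  y = 2: RHS = 163 is not a perfect cube.
  y = -2: RHS = -125 = (-5)³ ⇒ x = -5 works.
  y = 3: RHS = 505 is not a perfect cube.
  y = -3: RHS = -467 is not a perfect cube.
Continuing the search up to |y| = 35 finds no further solutions beyond those listed.
Collected solutions: (1, -1), (-5, -2).

Solutions (with |y| ≤ 35): (1, -1), (-5, -2).


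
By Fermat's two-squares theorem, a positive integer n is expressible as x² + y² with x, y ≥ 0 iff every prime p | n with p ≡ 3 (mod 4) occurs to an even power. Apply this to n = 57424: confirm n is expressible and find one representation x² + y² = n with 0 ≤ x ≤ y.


Step 1: Factor n = 57424 = 2^4 · 37 · 97.
Step 2: Check the mod-4 condition on each prime factor: 2 = 2 (special); 37 ≡ 1 (mod 4), exponent 1; 97 ≡ 1 (mod 4), exponent 1.
All primes ≡ 3 (mod 4) appear to even exponent (or don't appear), so by the two-squares theorem n IS expressible as a sum of two squares.
Step 3: Build a representation. Group n = k² · m with k = 4 and m = 37 · 97 = 3589 (a product of primes ≡ 1 (mod 4)); a representation of m scales to one of n via (k·x)² + (k·y)² = k²(x² + y²). Each prime p ≡ 1 (mod 4) is itself a sum of two squares; find a² by testing p − a² for a perfect square:
  37: 37 − 1² = 36 = 6² ⇒ 37 = 1² + 6².
  97: 97 − 1² = 96, 97 − 2² = 93, 97 − 3² = 88, 97 − 4² = 81 = 9² ⇒ 97 = 4² + 9².
  Combine using the Brahmagupta–Fibonacci identity (a² + b²)(c² + d²) = (ac − bd)² + (ad + bc)² = (ac + bd)² + (ad − bc)²:
  37 · 97 = 3589: from (1² + 6²)(4² + 9²), take (1·4 − 6·9, 1·9 + 6·4) = (4 − 54, 9 + 24) = (-50, 33); dropping signs (only squares matter) gives (50, 33); check 50² + 33² = 2500 + 1089 = 3589 ✓.
  Scale by k = 4: (4·50, 4·33) = (200, 132).
Step 4: Order so x ≤ y and verify: 132² + 200² = 17424 + 40000 = 57424 = n. ✓

n = 57424 = 132² + 200² (one valid representation with x ≤ y).


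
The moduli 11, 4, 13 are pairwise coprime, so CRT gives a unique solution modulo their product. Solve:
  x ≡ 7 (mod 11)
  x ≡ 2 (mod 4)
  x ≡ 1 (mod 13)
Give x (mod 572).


Moduli 11, 4, 13 are pairwise coprime; by CRT there is a unique solution modulo M = 11 · 4 · 13 = 572.
Solve pairwise, accumulating the modulus:
  Start with x ≡ 7 (mod 11).
  Combine with x ≡ 2 (mod 4): since gcd(11, 4) = 1, we get a unique residue mod 44.
    Write x = 7 + 11·t and substitute into x ≡ 2 (mod 4): 11·t ≡ 2 − 7 = -5 (mod 4).
    Reduce coefficients mod 4: 3·t ≡ 3 (mod 4).
    The inverse of 3 mod 4 is 3 (since 3·3 = 9 = 2·4 + 1), so t ≡ 3·3 = 9 ≡ 1 (mod 4).
    Then x = 7 + 11·1 = 18, valid modulo lcm(11, 4) = 44: x ≡ 18 (mod 44).
  Combine with x ≡ 1 (mod 13): since gcd(44, 13) = 1, we get a unique residue mod 572.
    Write x = 18 + 44·t and substitute into x ≡ 1 (mod 13): 44·t ≡ 1 − 18 = -17 (mod 13).
    Reduce coefficients mod 13: 5·t ≡ 9 (mod 13).
    The inverse of 5 mod 13 is 8 (since 5·8 = 40 = 3·13 + 1), so t ≡ 8·9 = 72 ≡ 7 (mod 13).
    Then x = 18 + 44·7 = 326, valid modulo lcm(44, 13) = 572: x ≡ 326 (mod 572).
Verify: 326 mod 11 = 7 ✓, 326 mod 4 = 2 ✓, 326 mod 13 = 1 ✓.

x ≡ 326 (mod 572).


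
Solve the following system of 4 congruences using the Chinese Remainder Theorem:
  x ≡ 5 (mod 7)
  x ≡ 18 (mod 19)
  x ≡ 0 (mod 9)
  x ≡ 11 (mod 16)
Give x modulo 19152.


Product of moduli M = 7 · 19 · 9 · 16 = 19152.
Merge one congruence at a time:
  Start: x ≡ 5 (mod 7).
  Combine with x ≡ 18 (mod 19); new modulus lcm = 133.
    Write x = 5 + 7·t and substitute into x ≡ 18 (mod 19): 7·t ≡ 18 − 5 = 13 (mod 19).
    The inverse of 7 mod 19 is 11 (since 7·11 = 77 = 4·19 + 1), so t ≡ 11·13 = 143 ≡ 10 (mod 19).
    Then x = 5 + 7·10 = 75, valid modulo lcm(7, 19) = 133: x ≡ 75 (mod 133).
  Combine with x ≡ 0 (mod 9); new modulus lcm = 1197.
    Write x = 75 + 133·t and substitute into x ≡ 0 (mod 9): 133·t ≡ 0 − 75 = -75 (mod 9).
    Reduce coefficients mod 9: 7·t ≡ 6 (mod 9).
    The inverse of 7 mod 9 is 4 (since 7·4 = 28 = 3·9 + 1), so t ≡ 4·6 = 24 ≡ 6 (mod 9).
    Then x = 75 + 133·6 = 873, valid modulo lcm(133, 9) = 1197: x ≡ 873 (mod 1197).
  Combine with x ≡ 11 (mod 16); new modulus lcm = 19152.
    Write x = 873 + 1197·t and substitute into x ≡ 11 (mod 16): 1197·t ≡ 11 − 873 = -862 (mod 16).
    Reduce coefficients mod 16: 13·t ≡ 2 (mod 16).
    The inverse of 13 mod 16 is 5 (since 13·5 = 65 = 4·16 + 1), so t ≡ 5·2 = 10 ≡ 10 (mod 16).
    Then x = 873 + 1197·10 = 12843, valid modulo lcm(1197, 16) = 19152: x ≡ 12843 (mod 19152).
Verify against each original: 12843 mod 7 = 5, 12843 mod 19 = 18, 12843 mod 9 = 0, 12843 mod 16 = 11.

x ≡ 12843 (mod 19152).


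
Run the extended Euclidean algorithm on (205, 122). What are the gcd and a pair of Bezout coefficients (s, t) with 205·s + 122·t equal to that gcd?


Euclidean algorithm on (205, 122) — divide until remainder is 0:
  205 = 1 · 122 + 83
  122 = 1 · 83 + 39
  83 = 2 · 39 + 5
  39 = 7 · 5 + 4
  5 = 1 · 4 + 1
  4 = 4 · 1 + 0
gcd(205, 122) = 1.
Track Bezout coefficients alongside the remainders: start with r₀ = 205 = a·1 + b·0 (s = 1, t = 0) and r₁ = 122 = a·0 + b·1 (s = 0, t = 1); each new remainder r_{k+1} = r_{k-1} − q_k·r_k inherits s_{k+1} = s_{k-1} − q_k·s_k, t_{k+1} = t_{k-1} − q_k·t_k, so r_k = a·s_k + b·t_k at every step:
  q = 1: r = 83, s = 1 − 1·0 = 1, t = 0 − 1·1 = -1  (check: 205·1 + 122·(-1) = 83)
  q = 1: r = 39, s = 0 − 1·1 = -1, t = 1 − 1·(-1) = 2  (check: 205·(-1) + 122·2 = 39)
  q = 2: r = 5, s = 1 − 2·(-1) = 3, t = -1 − 2·2 = -5  (check: 205·3 + 122·(-5) = 5)
  q = 7: r = 4, s = -1 − 7·3 = -22, t = 2 − 7·(-5) = 37  (check: 205·(-22) + 122·37 = 4)
  q = 1: r = 1, s = 3 − 1·(-22) = 25, t = -5 − 1·37 = -42  (check: 205·25 + 122·(-42) = 1)
The row with r = 1 (the gcd) gives the Bezout coefficients s = 25, t = -42.
Result: 205 · (25) + 122 · (-42) = 1.

gcd(205, 122) = 1; s = 25, t = -42 (check: 205·25 + 122·(-42) = 1).


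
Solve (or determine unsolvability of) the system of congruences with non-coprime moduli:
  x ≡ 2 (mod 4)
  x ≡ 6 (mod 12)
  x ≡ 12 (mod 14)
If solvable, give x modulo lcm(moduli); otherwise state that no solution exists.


Moduli 4, 12, 14 are not pairwise coprime, so CRT works modulo lcm(m_i) when all pairwise compatibility conditions hold.
Pairwise compatibility: gcd(m_i, m_j) must divide a_i - a_j for every pair.
Merge one congruence at a time:
  Start: x ≡ 2 (mod 4).
  Combine with x ≡ 6 (mod 12): gcd(4, 12) = 4; 6 - 2 = 4, which IS divisible by 4, so compatible.
    Write x = 2 + 4·t and substitute into x ≡ 6 (mod 12): 4·t ≡ 6 − 2 = 4 (mod 12).
    Divide the congruence (and modulus) by g = 4: 1·t ≡ 1 (mod 3).
    So t ≡ 1 (mod 3).
    Then x = 2 + 4·1 = 6, valid modulo lcm(4, 12) = 12: x ≡ 6 (mod 12).
  Combine with x ≡ 12 (mod 14): gcd(12, 14) = 2; 12 - 6 = 6, which IS divisible by 2, so compatible.
    Write x = 6 + 12·t and substitute into x ≡ 12 (mod 14): 12·t ≡ 12 − 6 = 6 (mod 14).
    Divide the congruence (and modulus) by g = 2: 6·t ≡ 3 (mod 7).
    The inverse of 6 mod 7 is 6 (since 6·6 = 36 = 5·7 + 1), so t ≡ 6·3 = 18 ≡ 4 (mod 7).
    Then x = 6 + 12·4 = 54, valid modulo lcm(12, 14) = 84: x ≡ 54 (mod 84).
Verify: 54 mod 4 = 2, 54 mod 12 = 6, 54 mod 14 = 12.

x ≡ 54 (mod 84).


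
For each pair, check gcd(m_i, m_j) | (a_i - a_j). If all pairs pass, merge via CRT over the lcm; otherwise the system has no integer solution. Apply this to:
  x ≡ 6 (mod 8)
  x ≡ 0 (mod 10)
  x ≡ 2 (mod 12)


Moduli 8, 10, 12 are not pairwise coprime, so CRT works modulo lcm(m_i) when all pairwise compatibility conditions hold.
Pairwise compatibility: gcd(m_i, m_j) must divide a_i - a_j for every pair.
Merge one congruence at a time:
  Start: x ≡ 6 (mod 8).
  Combine with x ≡ 0 (mod 10): gcd(8, 10) = 2; 0 - 6 = -6, which IS divisible by 2, so compatible.
    Write x = 6 + 8·t and substitute into x ≡ 0 (mod 10): 8·t ≡ 0 − 6 = -6 (mod 10).
    Divide the congruence (and modulus) by g = 2: 4·t ≡ -3 (mod 5).
    Reduce coefficients mod 5: 4·t ≡ 2 (mod 5).
    The inverse of 4 mod 5 is 4 (since 4·4 = 16 = 3·5 + 1), so t ≡ 4·2 = 8 ≡ 3 (mod 5).
    Then x = 6 + 8·3 = 30, valid modulo lcm(8, 10) = 40: x ≡ 30 (mod 40).
  Combine with x ≡ 2 (mod 12): gcd(40, 12) = 4; 2 - 30 = -28, which IS divisible by 4, so compatible.
    Write x = 30 + 40·t and substitute into x ≡ 2 (mod 12): 40·t ≡ 2 − 30 = -28 (mod 12).
    Divide the congruence (and modulus) by g = 4: 10·t ≡ -7 (mod 3).
    Reduce coefficients mod 3: 1·t ≡ 2 (mod 3).
    So t ≡ 2 (mod 3).
    Then x = 30 + 40·2 = 110, valid modulo lcm(40, 12) = 120: x ≡ 110 (mod 120).
Verify: 110 mod 8 = 6, 110 mod 10 = 0, 110 mod 12 = 2.

x ≡ 110 (mod 120).


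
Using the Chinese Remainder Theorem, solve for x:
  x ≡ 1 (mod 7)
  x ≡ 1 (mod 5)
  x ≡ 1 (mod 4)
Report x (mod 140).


Moduli 7, 5, 4 are pairwise coprime; by CRT there is a unique solution modulo M = 7 · 5 · 4 = 140.
Solve pairwise, accumulating the modulus:
  Start with x ≡ 1 (mod 7).
  Combine with x ≡ 1 (mod 5): since gcd(7, 5) = 1, we get a unique residue mod 35.
    Write x = 1 + 7·t and substitute into x ≡ 1 (mod 5): 7·t ≡ 1 − 1 = 0 (mod 5).
    Reduce coefficients mod 5: 2·t ≡ 0 (mod 5).
    The inverse of 2 mod 5 is 3 (since 2·3 = 6 = 1·5 + 1), so t ≡ 3·0 = 0 ≡ 0 (mod 5).
    Then x = 1 + 7·0 = 1, valid modulo lcm(7, 5) = 35: x ≡ 1 (mod 35).
  Combine with x ≡ 1 (mod 4): since gcd(35, 4) = 1, we get a unique residue mod 140.
    Write x = 1 + 35·t and substitute into x ≡ 1 (mod 4): 35·t ≡ 1 − 1 = 0 (mod 4).
    Reduce coefficients mod 4: 3·t ≡ 0 (mod 4).
    The inverse of 3 mod 4 is 3 (since 3·3 = 9 = 2·4 + 1), so t ≡ 3·0 = 0 ≡ 0 (mod 4).
    Then x = 1 + 35·0 = 1, valid modulo lcm(35, 4) = 140: x ≡ 1 (mod 140).
Verify: 1 mod 7 = 1 ✓, 1 mod 5 = 1 ✓, 1 mod 4 = 1 ✓.

x ≡ 1 (mod 140).


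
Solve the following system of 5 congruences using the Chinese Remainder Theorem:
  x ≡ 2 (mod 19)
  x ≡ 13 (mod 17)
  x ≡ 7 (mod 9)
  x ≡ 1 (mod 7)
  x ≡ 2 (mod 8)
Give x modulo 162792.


Product of moduli M = 19 · 17 · 9 · 7 · 8 = 162792.
Merge one congruence at a time:
  Start: x ≡ 2 (mod 19).
  Combine with x ≡ 13 (mod 17); new modulus lcm = 323.
    Write x = 2 + 19·t and substitute into x ≡ 13 (mod 17): 19·t ≡ 13 − 2 = 11 (mod 17).
    Reduce coefficients mod 17: 2·t ≡ 11 (mod 17).
    The inverse of 2 mod 17 is 9 (since 2·9 = 18 = 1·17 + 1), so t ≡ 9·11 = 99 ≡ 14 (mod 17).
    Then x = 2 + 19·14 = 268, valid modulo lcm(19, 17) = 323: x ≡ 268 (mod 323).
  Combine with x ≡ 7 (mod 9); new modulus lcm = 2907.
    Write x = 268 + 323·t and substitute into x ≡ 7 (mod 9): 323·t ≡ 7 − 268 = -261 (mod 9).
    Reduce coefficients mod 9: 8·t ≡ 0 (mod 9).
    The inverse of 8 mod 9 is 8 (since 8·8 = 64 = 7·9 + 1), so t ≡ 8·0 = 0 ≡ 0 (mod 9).
    Then x = 268 + 323·0 = 268, valid modulo lcm(323, 9) = 2907: x ≡ 268 (mod 2907).
  Combine with x ≡ 1 (mod 7); new modulus lcm = 20349.
    Write x = 268 + 2907·t and substitute into x ≡ 1 (mod 7): 2907·t ≡ 1 − 268 = -267 (mod 7).
    Reduce coefficients mod 7: 2·t ≡ 6 (mod 7).
    The inverse of 2 mod 7 is 4 (since 2·4 = 8 = 1·7 + 1), so t ≡ 4·6 = 24 ≡ 3 (mod 7).
    Then x = 268 + 2907·3 = 8989, valid modulo lcm(2907, 7) = 20349: x ≡ 8989 (mod 20349).
  Combine with x ≡ 2 (mod 8); new modulus lcm = 162792.
    Write x = 8989 + 20349·t and substitute into x ≡ 2 (mod 8): 20349·t ≡ 2 − 8989 = -8987 (mod 8).
    Reduce coefficients mod 8: 5·t ≡ 5 (mod 8).
    The inverse of 5 mod 8 is 5 (since 5·5 = 25 = 3·8 + 1), so t ≡ 5·5 = 25 ≡ 1 (mod 8).
    Then x = 8989 + 20349·1 = 29338, valid modulo lcm(20349, 8) = 162792: x ≡ 29338 (mod 162792).
Verify against each original: 29338 mod 19 = 2, 29338 mod 17 = 13, 29338 mod 9 = 7, 29338 mod 7 = 1, 29338 mod 8 = 2.

x ≡ 29338 (mod 162792).


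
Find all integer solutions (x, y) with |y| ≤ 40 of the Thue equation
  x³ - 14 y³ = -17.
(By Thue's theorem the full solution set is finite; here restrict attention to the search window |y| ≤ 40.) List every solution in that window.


The equation is x³ - 14y³ = -17. For fixed y, x³ = 14·y³ − 17, so a solution requires the RHS to be a perfect cube.
Strategy: iterate y from -40 to 40, compute RHS = 14·y³ − 17, and check whether it is a (positive or negative) perfect cube.
Check small values of y:
  y = 0: RHS = -17 is not a perfect cube.
  y = 1: RHS = -3 is not a perfect cube.
  y = -1: RHS = -31 is not a perfect cube.
  y = 2: RHS = 95 is not a perfect cube.
  y = -2: RHS = -129 is not a perfect cube.
  y = 3: RHS = 361 is not a perfect cube.
  y = -3: RHS = -395 is not a perfect cube.
Continuing the search up to |y| = 40 finds no solutions either.
No (x, y) in the scanned range satisfies the equation.

No integer solutions with |y| ≤ 40.


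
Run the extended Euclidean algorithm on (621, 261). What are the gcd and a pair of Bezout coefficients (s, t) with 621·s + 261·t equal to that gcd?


Euclidean algorithm on (621, 261) — divide until remainder is 0:
  621 = 2 · 261 + 99
  261 = 2 · 99 + 63
  99 = 1 · 63 + 36
  63 = 1 · 36 + 27
  36 = 1 · 27 + 9
  27 = 3 · 9 + 0
gcd(621, 261) = 9.
Track Bezout coefficients alongside the remainders: start with r₀ = 621 = a·1 + b·0 (s = 1, t = 0) and r₁ = 261 = a·0 + b·1 (s = 0, t = 1); each new remainder r_{k+1} = r_{k-1} − q_k·r_k inherits s_{k+1} = s_{k-1} − q_k·s_k, t_{k+1} = t_{k-1} − q_k·t_k, so r_k = a·s_k + b·t_k at every step:
  q = 2: r = 99, s = 1 − 2·0 = 1, t = 0 − 2·1 = -2  (check: 621·1 + 261·(-2) = 99)
  q = 2: r = 63, s = 0 − 2·1 = -2, t = 1 − 2·(-2) = 5  (check: 621·(-2) + 261·5 = 63)
  q = 1: r = 36, s = 1 − 1·(-2) = 3, t = -2 − 1·5 = -7  (check: 621·3 + 261·(-7) = 36)
  q = 1: r = 27, s = -2 − 1·3 = -5, t = 5 − 1·(-7) = 12  (check: 621·(-5) + 261·12 = 27)
  q = 1: r = 9, s = 3 − 1·(-5) = 8, t = -7 − 1·12 = -19  (check: 621·8 + 261·(-19) = 9)
The row with r = 9 (the gcd) gives the Bezout coefficients s = 8, t = -19.
Result: 621 · (8) + 261 · (-19) = 9.

gcd(621, 261) = 9; s = 8, t = -19 (check: 621·8 + 261·(-19) = 9).


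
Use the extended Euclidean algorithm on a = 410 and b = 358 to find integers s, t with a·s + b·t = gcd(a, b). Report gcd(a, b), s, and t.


Euclidean algorithm on (410, 358) — divide until remainder is 0:
  410 = 1 · 358 + 52
  358 = 6 · 52 + 46
  52 = 1 · 46 + 6
  46 = 7 · 6 + 4
  6 = 1 · 4 + 2
  4 = 2 · 2 + 0
gcd(410, 358) = 2.
Track Bezout coefficients alongside the remainders: start with r₀ = 410 = a·1 + b·0 (s = 1, t = 0) and r₁ = 358 = a·0 + b·1 (s = 0, t = 1); each new remainder r_{k+1} = r_{k-1} − q_k·r_k inherits s_{k+1} = s_{k-1} − q_k·s_k, t_{k+1} = t_{k-1} − q_k·t_k, so r_k = a·s_k + b·t_k at every step:
  q = 1: r = 52, s = 1 − 1·0 = 1, t = 0 − 1·1 = -1  (check: 410·1 + 358·(-1) = 52)
  q = 6: r = 46, s = 0 − 6·1 = -6, t = 1 − 6·(-1) = 7  (check: 410·(-6) + 358·7 = 46)
  q = 1: r = 6, s = 1 − 1·(-6) = 7, t = -1 − 1·7 = -8  (check: 410·7 + 358·(-8) = 6)
  q = 7: r = 4, s = -6 − 7·7 = -55, t = 7 − 7·(-8) = 63  (check: 410·(-55) + 358·63 = 4)
  q = 1: r = 2, s = 7 − 1·(-55) = 62, t = -8 − 1·63 = -71  (check: 410·62 + 358·(-71) = 2)
The row with r = 2 (the gcd) gives the Bezout coefficients s = 62, t = -71.
Result: 410 · (62) + 358 · (-71) = 2.

gcd(410, 358) = 2; s = 62, t = -71 (check: 410·62 + 358·(-71) = 2).


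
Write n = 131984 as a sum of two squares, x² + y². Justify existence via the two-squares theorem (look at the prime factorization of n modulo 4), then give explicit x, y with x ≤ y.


Step 1: Factor n = 131984 = 2^4 · 73 · 113.
Step 2: Check the mod-4 condition on each prime factor: 2 = 2 (special); 73 ≡ 1 (mod 4), exponent 1; 113 ≡ 1 (mod 4), exponent 1.
All primes ≡ 3 (mod 4) appear to even exponent (or don't appear), so by the two-squares theorem n IS expressible as a sum of two squares.
Step 3: Build a representation. Group n = k² · m with k = 4 and m = 73 · 113 = 8249 (a product of primes ≡ 1 (mod 4)); a representation of m scales to one of n via (k·x)² + (k·y)² = k²(x² + y²). Each prime p ≡ 1 (mod 4) is itself a sum of two squares; find a² by testing p − a² for a perfect square:
  73: 73 − 1² = 72, 73 − 2² = 69, 73 − 3² = 64 = 8² ⇒ 73 = 3² + 8².
  113: 113 − 1² = 112, 113 − 2² = 109, 113 − 3² = 104, 113 − 4² = 97, 113 − 5² = 88, 113 − 6² = 77, 113 − 7² = 64 = 8² ⇒ 113 = 7² + 8².
  Combine using the Brahmagupta–Fibonacci identity (a² + b²)(c² + d²) = (ac − bd)² + (ad + bc)² = (ac + bd)² + (ad − bc)²:
  73 · 113 = 8249: from (3² + 8²)(7² + 8²), take (3·7 − 8·8, 3·8 + 8·7) = (21 − 64, 24 + 56) = (-43, 80); dropping signs (only squares matter) gives (43, 80); check 43² + 80² = 1849 + 6400 = 8249 ✓.
  Scale by k = 4: (4·43, 4·80) = (172, 320).
Step 4: Order so x ≤ y and verify: 172² + 320² = 29584 + 102400 = 131984 = n. ✓

n = 131984 = 172² + 320² (one valid representation with x ≤ y).


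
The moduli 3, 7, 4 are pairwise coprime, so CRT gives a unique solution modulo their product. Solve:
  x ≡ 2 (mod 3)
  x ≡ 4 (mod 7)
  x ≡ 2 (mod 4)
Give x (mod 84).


Moduli 3, 7, 4 are pairwise coprime; by CRT there is a unique solution modulo M = 3 · 7 · 4 = 84.
Solve pairwise, accumulating the modulus:
  Start with x ≡ 2 (mod 3).
  Combine with x ≡ 4 (mod 7): since gcd(3, 7) = 1, we get a unique residue mod 21.
    Write x = 2 + 3·t and substitute into x ≡ 4 (mod 7): 3·t ≡ 4 − 2 = 2 (mod 7).
    The inverse of 3 mod 7 is 5 (since 3·5 = 15 = 2·7 + 1), so t ≡ 5·2 = 10 ≡ 3 (mod 7).
    Then x = 2 + 3·3 = 11, valid modulo lcm(3, 7) = 21: x ≡ 11 (mod 21).
  Combine with x ≡ 2 (mod 4): since gcd(21, 4) = 1, we get a unique residue mod 84.
    Write x = 11 + 21·t and substitute into x ≡ 2 (mod 4): 21·t ≡ 2 − 11 = -9 (mod 4).
    Reduce coefficients mod 4: 1·t ≡ 3 (mod 4).
    So t ≡ 3 (mod 4).
    Then x = 11 + 21·3 = 74, valid modulo lcm(21, 4) = 84: x ≡ 74 (mod 84).
Verify: 74 mod 3 = 2 ✓, 74 mod 7 = 4 ✓, 74 mod 4 = 2 ✓.

x ≡ 74 (mod 84).


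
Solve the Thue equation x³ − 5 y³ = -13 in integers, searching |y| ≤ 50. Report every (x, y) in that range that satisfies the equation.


The equation is x³ - 5y³ = -13. For fixed y, x³ = 5·y³ − 13, so a solution requires the RHS to be a perfect cube.
Strategy: iterate y from -50 to 50, compute RHS = 5·y³ − 13, and check whether it is a (positive or negative) perfect cube.
Check small values of y:
  y = 0: RHS = -13 is not a perfect cube.
  y = 1: RHS = -8 = (-2)³ ⇒ x = -2 works.
  y = -1: RHS = -18 is not a perfect cube.
  y = 2: RHS = 27 = (3)³ ⇒ x = 3 works.
  y = -2: RHS = -53 is not a perfect cube.
  y = 3: RHS = 122 is not a perfect cube.
  y = -3: RHS = -148 is not a perfect cube.
Continuing, at y = -7: RHS = -1728 = (-12)³ ⇒ x = -12 works.
Searching the remaining y in |y| ≤ 50 finds no further solutions.
Collected solutions: (-2, 1), (3, 2), (-12, -7).

Solutions (with |y| ≤ 50): (-2, 1), (3, 2), (-12, -7).


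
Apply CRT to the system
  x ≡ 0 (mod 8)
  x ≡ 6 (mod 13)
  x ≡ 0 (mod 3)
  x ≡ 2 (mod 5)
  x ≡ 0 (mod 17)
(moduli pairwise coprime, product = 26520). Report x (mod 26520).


Product of moduli M = 8 · 13 · 3 · 5 · 17 = 26520.
Merge one congruence at a time:
  Start: x ≡ 0 (mod 8).
  Combine with x ≡ 6 (mod 13); new modulus lcm = 104.
    Write x = 0 + 8·t and substitute into x ≡ 6 (mod 13): 8·t ≡ 6 − 0 = 6 (mod 13).
    The inverse of 8 mod 13 is 5 (since 8·5 = 40 = 3·13 + 1), so t ≡ 5·6 = 30 ≡ 4 (mod 13).
    Then x = 0 + 8·4 = 32, valid modulo lcm(8, 13) = 104: x ≡ 32 (mod 104).
  Combine with x ≡ 0 (mod 3); new modulus lcm = 312.
    Write x = 32 + 104·t and substitute into x ≡ 0 (mod 3): 104·t ≡ 0 − 32 = -32 (mod 3).
    Reduce coefficients mod 3: 2·t ≡ 1 (mod 3).
    The inverse of 2 mod 3 is 2 (since 2·2 = 4 = 1·3 + 1), so t ≡ 2·1 = 2 ≡ 2 (mod 3).
    Then x = 32 + 104·2 = 240, valid modulo lcm(104, 3) = 312: x ≡ 240 (mod 312).
  Combine with x ≡ 2 (mod 5); new modulus lcm = 1560.
    Write x = 240 + 312·t and substitute into x ≡ 2 (mod 5): 312·t ≡ 2 − 240 = -238 (mod 5).
    Reduce coefficients mod 5: 2·t ≡ 2 (mod 5).
    The inverse of 2 mod 5 is 3 (since 2·3 = 6 = 1·5 + 1), so t ≡ 3·2 = 6 ≡ 1 (mod 5).
    Then x = 240 + 312·1 = 552, valid modulo lcm(312, 5) = 1560: x ≡ 552 (mod 1560).
  Combine with x ≡ 0 (mod 17); new modulus lcm = 26520.
    Write x = 552 + 1560·t and substitute into x ≡ 0 (mod 17): 1560·t ≡ 0 − 552 = -552 (mod 17).
    Reduce coefficients mod 17: 13·t ≡ 9 (mod 17).
    The inverse of 13 mod 17 is 4 (since 13·4 = 52 = 3·17 + 1), so t ≡ 4·9 = 36 ≡ 2 (mod 17).
    Then x = 552 + 1560·2 = 3672, valid modulo lcm(1560, 17) = 26520: x ≡ 3672 (mod 26520).
Verify against each original: 3672 mod 8 = 0, 3672 mod 13 = 6, 3672 mod 3 = 0, 3672 mod 5 = 2, 3672 mod 17 = 0.

x ≡ 3672 (mod 26520).


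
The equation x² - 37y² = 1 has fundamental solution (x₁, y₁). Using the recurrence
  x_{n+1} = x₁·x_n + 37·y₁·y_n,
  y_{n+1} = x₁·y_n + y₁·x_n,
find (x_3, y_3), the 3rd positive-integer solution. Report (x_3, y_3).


Step 1: Find the fundamental solution (x₁, y₁) of x² - 37y² = 1.
  Expand √37 as a continued fraction. a₀ = ⌊√37⌋ = 6; iterate m_{k+1} = d_k·a_k − m_k, d_{k+1} = (37 − m_{k+1}²)/d_k, a_{k+1} = ⌊(a₀ + m_{k+1})/d_{k+1}⌋ (starting m₀ = 0, d₀ = 1), with convergents p_k = a_k·p_{k-1} + p_{k-2}, q_k = a_k·q_{k-1} + q_{k-2} (p₋₁ = 1, q₋₁ = 0):
  k = 0: a₀ = 6; p₀/q₀ = 6/1; p₀² − 37·q₀² = 36 − 37 = -1.
  k = 1: m = 6, d = 1, a = ⌊(6 + 6)/1⌋ = 12; p/q = (12·6 + 1)/(12·1 + 0) = 73/12; p² − 37·q² = 5329 − 5328 = 1.
  The first convergent with p² − 37·q² = 1 gives the fundamental solution (x₁, y₁) = (73, 12).
Step 2: Apply the recurrence (x_{n+1}, y_{n+1}) = (x₁x_n + 37y₁y_n, x₁y_n + y₁x_n) repeatedly.
  From (x_1, y_1) = (73, 12): x_2 = 73·73 + 37·12·12 = 10657; y_2 = 73·12 + 12·73 = 1752.
  From (x_2, y_2) = (10657, 1752): x_3 = 73·10657 + 37·12·1752 = 1555849; y_3 = 73·1752 + 12·10657 = 255780.
Step 3: Verify x_3² - 37·y_3² = 2420666110801 - 2420666110800 = 1 (should be 1). ✓

(x_1, y_1) = (73, 12); (x_3, y_3) = (1555849, 255780).


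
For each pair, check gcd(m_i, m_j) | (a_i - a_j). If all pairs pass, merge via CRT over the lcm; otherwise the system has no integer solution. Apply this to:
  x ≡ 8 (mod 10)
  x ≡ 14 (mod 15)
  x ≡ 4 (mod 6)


Moduli 10, 15, 6 are not pairwise coprime, so CRT works modulo lcm(m_i) when all pairwise compatibility conditions hold.
Pairwise compatibility: gcd(m_i, m_j) must divide a_i - a_j for every pair.
Merge one congruence at a time:
  Start: x ≡ 8 (mod 10).
  Combine with x ≡ 14 (mod 15): gcd(10, 15) = 5, and 14 - 8 = 6 is NOT divisible by 5.
    ⇒ system is inconsistent (no integer solution).

No solution (the system is inconsistent).


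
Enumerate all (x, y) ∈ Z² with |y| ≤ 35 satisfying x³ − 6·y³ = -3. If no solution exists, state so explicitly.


The equation is x³ - 6y³ = -3. For fixed y, x³ = 6·y³ − 3, so a solution requires the RHS to be a perfect cube.
Strategy: iterate y from -35 to 35, compute RHS = 6·y³ − 3, and check whether it is a (positive or negative) perfect cube.
Check small values of y:
  y = 0: RHS = -3 is not a perfect cube.
  y = 1: RHS = 3 is not a perfect cube.
  y = -1: RHS = -9 is not a perfect cube.
  y = 2: RHS = 45 is not a perfect cube.
  y = -2: RHS = -51 is not a perfect cube.
  y = 3: RHS = 159 is not a perfect cube.
  y = -3: RHS = -165 is not a perfect cube.
Continuing the search up to |y| = 35 finds no solutions either.
No (x, y) in the scanned range satisfies the equation.

No integer solutions with |y| ≤ 35.


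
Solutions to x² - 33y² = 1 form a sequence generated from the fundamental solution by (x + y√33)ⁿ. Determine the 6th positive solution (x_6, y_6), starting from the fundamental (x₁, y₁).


Step 1: Find the fundamental solution (x₁, y₁) of x² - 33y² = 1.
  Expand √33 as a continued fraction. a₀ = ⌊√33⌋ = 5; iterate m_{k+1} = d_k·a_k − m_k, d_{k+1} = (33 − m_{k+1}²)/d_k, a_{k+1} = ⌊(a₀ + m_{k+1})/d_{k+1}⌋ (starting m₀ = 0, d₀ = 1), with convergents p_k = a_k·p_{k-1} + p_{k-2}, q_k = a_k·q_{k-1} + q_{k-2} (p₋₁ = 1, q₋₁ = 0):
  k = 0: a₀ = 5; p₀/q₀ = 5/1; p₀² − 33·q₀² = 25 − 33 = -8.
  k = 1: m = 5, d = 8, a = ⌊(5 + 5)/8⌋ = 1; p/q = (1·5 + 1)/(1·1 + 0) = 6/1; p² − 33·q² = 36 − 33 = 3.
  k = 2: m = 3, d = 3, a = ⌊(5 + 3)/3⌋ = 2; p/q = (2·6 + 5)/(2·1 + 1) = 17/3; p² − 33·q² = 289 − 297 = -8.
  k = 3: m = 3, d = 8, a = ⌊(5 + 3)/8⌋ = 1; p/q = (1·17 + 6)/(1·3 + 1) = 23/4; p² − 33·q² = 529 − 528 = 1.
  The first convergent with p² − 33·q² = 1 gives the fundamental solution (x₁, y₁) = (23, 4).
Step 2: Apply the recurrence (x_{n+1}, y_{n+1}) = (x₁x_n + 33y₁y_n, x₁y_n + y₁x_n) repeatedly.
  From (x_1, y_1) = (23, 4): x_2 = 23·23 + 33·4·4 = 1057; y_2 = 23·4 + 4·23 = 184.
  From (x_2, y_2) = (1057, 184): x_3 = 23·1057 + 33·4·184 = 48599; y_3 = 23·184 + 4·1057 = 8460.
  From (x_3, y_3) = (48599, 8460): x_4 = 23·48599 + 33·4·8460 = 2234497; y_4 = 23·8460 + 4·48599 = 388976.
  From (x_4, y_4) = (2234497, 388976): x_5 = 23·2234497 + 33·4·388976 = 102738263; y_5 = 23·388976 + 4·2234497 = 17884436.
  From (x_5, y_5) = (102738263, 17884436): x_6 = 23·102738263 + 33·4·17884436 = 4723725601; y_6 = 23·17884436 + 4·102738263 = 822295080.
Step 3: Verify x_6² - 33·y_6² = 22313583553542811201 - 22313583553542811200 = 1 (should be 1). ✓

(x_1, y_1) = (23, 4); (x_6, y_6) = (4723725601, 822295080).


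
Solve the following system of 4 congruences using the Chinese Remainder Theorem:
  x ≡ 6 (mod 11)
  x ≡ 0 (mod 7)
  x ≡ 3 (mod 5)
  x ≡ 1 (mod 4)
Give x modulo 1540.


Product of moduli M = 11 · 7 · 5 · 4 = 1540.
Merge one congruence at a time:
  Start: x ≡ 6 (mod 11).
  Combine with x ≡ 0 (mod 7); new modulus lcm = 77.
    Write x = 6 + 11·t and substitute into x ≡ 0 (mod 7): 11·t ≡ 0 − 6 = -6 (mod 7).
    Reduce coefficients mod 7: 4·t ≡ 1 (mod 7).
    The inverse of 4 mod 7 is 2 (since 4·2 = 8 = 1·7 + 1), so t ≡ 2·1 = 2 ≡ 2 (mod 7).
    Then x = 6 + 11·2 = 28, valid modulo lcm(11, 7) = 77: x ≡ 28 (mod 77).
  Combine with x ≡ 3 (mod 5); new modulus lcm = 385.
    Write x = 28 + 77·t and substitute into x ≡ 3 (mod 5): 77·t ≡ 3 − 28 = -25 (mod 5).
    Reduce coefficients mod 5: 2·t ≡ 0 (mod 5).
    The inverse of 2 mod 5 is 3 (since 2·3 = 6 = 1·5 + 1), so t ≡ 3·0 = 0 ≡ 0 (mod 5).
    Then x = 28 + 77·0 = 28, valid modulo lcm(77, 5) = 385: x ≡ 28 (mod 385).
  Combine with x ≡ 1 (mod 4); new modulus lcm = 1540.
    Write x = 28 + 385·t and substitute into x ≡ 1 (mod 4): 385·t ≡ 1 − 28 = -27 (mod 4).
    Reduce coefficients mod 4: 1·t ≡ 1 (mod 4).
    So t ≡ 1 (mod 4).
    Then x = 28 + 385·1 = 413, valid modulo lcm(385, 4) = 1540: x ≡ 413 (mod 1540).
Verify against each original: 413 mod 11 = 6, 413 mod 7 = 0, 413 mod 5 = 3, 413 mod 4 = 1.

x ≡ 413 (mod 1540).


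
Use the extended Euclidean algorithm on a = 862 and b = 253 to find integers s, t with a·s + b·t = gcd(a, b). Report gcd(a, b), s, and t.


Euclidean algorithm on (862, 253) — divide until remainder is 0:
  862 = 3 · 253 + 103
  253 = 2 · 103 + 47
  103 = 2 · 47 + 9
  47 = 5 · 9 + 2
  9 = 4 · 2 + 1
  2 = 2 · 1 + 0
gcd(862, 253) = 1.
Track Bezout coefficients alongside the remainders: start with r₀ = 862 = a·1 + b·0 (s = 1, t = 0) and r₁ = 253 = a·0 + b·1 (s = 0, t = 1); each new remainder r_{k+1} = r_{k-1} − q_k·r_k inherits s_{k+1} = s_{k-1} − q_k·s_k, t_{k+1} = t_{k-1} − q_k·t_k, so r_k = a·s_k + b·t_k at every step:
  q = 3: r = 103, s = 1 − 3·0 = 1, t = 0 − 3·1 = -3  (check: 862·1 + 253·(-3) = 103)
  q = 2: r = 47, s = 0 − 2·1 = -2, t = 1 − 2·(-3) = 7  (check: 862·(-2) + 253·7 = 47)
  q = 2: r = 9, s = 1 − 2·(-2) = 5, t = -3 − 2·7 = -17  (check: 862·5 + 253·(-17) = 9)
  q = 5: r = 2, s = -2 − 5·5 = -27, t = 7 − 5·(-17) = 92  (check: 862·(-27) + 253·92 = 2)
  q = 4: r = 1, s = 5 − 4·(-27) = 113, t = -17 − 4·92 = -385  (check: 862·113 + 253·(-385) = 1)
The row with r = 1 (the gcd) gives the Bezout coefficients s = 113, t = -385.
Result: 862 · (113) + 253 · (-385) = 1.

gcd(862, 253) = 1; s = 113, t = -385 (check: 862·113 + 253·(-385) = 1).


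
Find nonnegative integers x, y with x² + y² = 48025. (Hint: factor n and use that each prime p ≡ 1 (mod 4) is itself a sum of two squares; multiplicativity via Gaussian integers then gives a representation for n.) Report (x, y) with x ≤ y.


Step 1: Factor n = 48025 = 5^2 · 17 · 113.
Step 2: Check the mod-4 condition on each prime factor: 5 ≡ 1 (mod 4), exponent 2; 17 ≡ 1 (mod 4), exponent 1; 113 ≡ 1 (mod 4), exponent 1.
All primes ≡ 3 (mod 4) appear to even exponent (or don't appear), so by the two-squares theorem n IS expressible as a sum of two squares.
Step 3: Build a representation. Group n = k² · m with k = 5 and m = 17 · 113 = 1921 (a product of primes ≡ 1 (mod 4)); a representation of m scales to one of n via (k·x)² + (k·y)² = k²(x² + y²). Each prime p ≡ 1 (mod 4) is itself a sum of two squares; find a² by testing p − a² for a perfect square:
  17: 17 − 1² = 16 = 4² ⇒ 17 = 1² + 4².
  113: 113 − 1² = 112, 113 − 2² = 109, 113 − 3² = 104, 113 − 4² = 97, 113 − 5² = 88, 113 − 6² = 77, 113 − 7² = 64 = 8² ⇒ 113 = 7² + 8².
  Combine using the Brahmagupta–Fibonacci identity (a² + b²)(c² + d²) = (ac − bd)² + (ad + bc)² = (ac + bd)² + (ad − bc)²:
  17 · 113 = 1921: from (1² + 4²)(7² + 8²), take (1·7 − 4·8, 1·8 + 4·7) = (7 − 32, 8 + 28) = (-25, 36); dropping signs (only squares matter) gives (25, 36); check 25² + 36² = 625 + 1296 = 1921 ✓.
  Scale by k = 5: (5·25, 5·36) = (125, 180).
Step 4: Order so x ≤ y and verify: 125² + 180² = 15625 + 32400 = 48025 = n. ✓

n = 48025 = 125² + 180² (one valid representation with x ≤ y).


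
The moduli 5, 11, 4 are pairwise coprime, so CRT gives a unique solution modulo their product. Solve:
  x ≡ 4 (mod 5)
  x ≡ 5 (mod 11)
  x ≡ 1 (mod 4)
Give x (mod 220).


Moduli 5, 11, 4 are pairwise coprime; by CRT there is a unique solution modulo M = 5 · 11 · 4 = 220.
Solve pairwise, accumulating the modulus:
  Start with x ≡ 4 (mod 5).
  Combine with x ≡ 5 (mod 11): since gcd(5, 11) = 1, we get a unique residue mod 55.
    Write x = 4 + 5·t and substitute into x ≡ 5 (mod 11): 5·t ≡ 5 − 4 = 1 (mod 11).
    The inverse of 5 mod 11 is 9 (since 5·9 = 45 = 4·11 + 1), so t ≡ 9·1 = 9 ≡ 9 (mod 11).
    Then x = 4 + 5·9 = 49, valid modulo lcm(5, 11) = 55: x ≡ 49 (mod 55).
  Combine with x ≡ 1 (mod 4): since gcd(55, 4) = 1, we get a unique residue mod 220.
    Write x = 49 + 55·t and substitute into x ≡ 1 (mod 4): 55·t ≡ 1 − 49 = -48 (mod 4).
    Reduce coefficients mod 4: 3·t ≡ 0 (mod 4).
    The inverse of 3 mod 4 is 3 (since 3·3 = 9 = 2·4 + 1), so t ≡ 3·0 = 0 ≡ 0 (mod 4).
    Then x = 49 + 55·0 = 49, valid modulo lcm(55, 4) = 220: x ≡ 49 (mod 220).
Verify: 49 mod 5 = 4 ✓, 49 mod 11 = 5 ✓, 49 mod 4 = 1 ✓.

x ≡ 49 (mod 220).


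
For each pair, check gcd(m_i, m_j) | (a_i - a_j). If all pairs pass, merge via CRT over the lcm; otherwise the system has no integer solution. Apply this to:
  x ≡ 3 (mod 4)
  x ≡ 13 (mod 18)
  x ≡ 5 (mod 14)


Moduli 4, 18, 14 are not pairwise coprime, so CRT works modulo lcm(m_i) when all pairwise compatibility conditions hold.
Pairwise compatibility: gcd(m_i, m_j) must divide a_i - a_j for every pair.
Merge one congruence at a time:
  Start: x ≡ 3 (mod 4).
  Combine with x ≡ 13 (mod 18): gcd(4, 18) = 2; 13 - 3 = 10, which IS divisible by 2, so compatible.
    Write x = 3 + 4·t and substitute into x ≡ 13 (mod 18): 4·t ≡ 13 − 3 = 10 (mod 18).
    Divide the congruence (and modulus) by g = 2: 2·t ≡ 5 (mod 9).
    The inverse of 2 mod 9 is 5 (since 2·5 = 10 = 1·9 + 1), so t ≡ 5·5 = 25 ≡ 7 (mod 9).
    Then x = 3 + 4·7 = 31, valid modulo lcm(4, 18) = 36: x ≡ 31 (mod 36).
  Combine with x ≡ 5 (mod 14): gcd(36, 14) = 2; 5 - 31 = -26, which IS divisible by 2, so compatible.
    Write x = 31 + 36·t and substitute into x ≡ 5 (mod 14): 36·t ≡ 5 − 31 = -26 (mod 14).
    Divide the congruence (and modulus) by g = 2: 18·t ≡ -13 (mod 7).
    Reduce coefficients mod 7: 4·t ≡ 1 (mod 7).
    The inverse of 4 mod 7 is 2 (since 4·2 = 8 = 1·7 + 1), so t ≡ 2·1 = 2 ≡ 2 (mod 7).
    Then x = 31 + 36·2 = 103, valid modulo lcm(36, 14) = 252: x ≡ 103 (mod 252).
Verify: 103 mod 4 = 3, 103 mod 18 = 13, 103 mod 14 = 5.

x ≡ 103 (mod 252).


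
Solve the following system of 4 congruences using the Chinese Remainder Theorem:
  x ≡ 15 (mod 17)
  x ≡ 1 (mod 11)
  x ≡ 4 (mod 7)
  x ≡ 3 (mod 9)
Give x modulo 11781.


Product of moduli M = 17 · 11 · 7 · 9 = 11781.
Merge one congruence at a time:
  Start: x ≡ 15 (mod 17).
  Combine with x ≡ 1 (mod 11); new modulus lcm = 187.
    Write x = 15 + 17·t and substitute into x ≡ 1 (mod 11): 17·t ≡ 1 − 15 = -14 (mod 11).
    Reduce coefficients mod 11: 6·t ≡ 8 (mod 11).
    The inverse of 6 mod 11 is 2 (since 6·2 = 12 = 1·11 + 1), so t ≡ 2·8 = 16 ≡ 5 (mod 11).
    Then x = 15 + 17·5 = 100, valid modulo lcm(17, 11) = 187: x ≡ 100 (mod 187).
  Combine with x ≡ 4 (mod 7); new modulus lcm = 1309.
    Write x = 100 + 187·t and substitute into x ≡ 4 (mod 7): 187·t ≡ 4 − 100 = -96 (mod 7).
    Reduce coefficients mod 7: 5·t ≡ 2 (mod 7).
    The inverse of 5 mod 7 is 3 (since 5·3 = 15 = 2·7 + 1), so t ≡ 3·2 = 6 ≡ 6 (mod 7).
    Then x = 100 + 187·6 = 1222, valid modulo lcm(187, 7) = 1309: x ≡ 1222 (mod 1309).
  Combine with x ≡ 3 (mod 9); new modulus lcm = 11781.
    Write x = 1222 + 1309·t and substitute into x ≡ 3 (mod 9): 1309·t ≡ 3 − 1222 = -1219 (mod 9).
    Reduce coefficients mod 9: 4·t ≡ 5 (mod 9).
    The inverse of 4 mod 9 is 7 (since 4·7 = 28 = 3·9 + 1), so t ≡ 7·5 = 35 ≡ 8 (mod 9).
    Then x = 1222 + 1309·8 = 11694, valid modulo lcm(1309, 9) = 11781: x ≡ 11694 (mod 11781).
Verify against each original: 11694 mod 17 = 15, 11694 mod 11 = 1, 11694 mod 7 = 4, 11694 mod 9 = 3.

x ≡ 11694 (mod 11781).


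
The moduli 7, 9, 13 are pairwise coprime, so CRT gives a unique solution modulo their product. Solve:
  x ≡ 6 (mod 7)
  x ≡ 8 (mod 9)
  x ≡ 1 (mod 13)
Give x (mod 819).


Moduli 7, 9, 13 are pairwise coprime; by CRT there is a unique solution modulo M = 7 · 9 · 13 = 819.
Solve pairwise, accumulating the modulus:
  Start with x ≡ 6 (mod 7).
  Combine with x ≡ 8 (mod 9): since gcd(7, 9) = 1, we get a unique residue mod 63.
    Write x = 6 + 7·t and substitute into x ≡ 8 (mod 9): 7·t ≡ 8 − 6 = 2 (mod 9).
    The inverse of 7 mod 9 is 4 (since 7·4 = 28 = 3·9 + 1), so t ≡ 4·2 = 8 ≡ 8 (mod 9).
    Then x = 6 + 7·8 = 62, valid modulo lcm(7, 9) = 63: x ≡ 62 (mod 63).
  Combine with x ≡ 1 (mod 13): since gcd(63, 13) = 1, we get a unique residue mod 819.
    Write x = 62 + 63·t and substitute into x ≡ 1 (mod 13): 63·t ≡ 1 − 62 = -61 (mod 13).
    Reduce coefficients mod 13: 11·t ≡ 4 (mod 13).
    The inverse of 11 mod 13 is 6 (since 11·6 = 66 = 5·13 + 1), so t ≡ 6·4 = 24 ≡ 11 (mod 13).
    Then x = 62 + 63·11 = 755, valid modulo lcm(63, 13) = 819: x ≡ 755 (mod 819).
Verify: 755 mod 7 = 6 ✓, 755 mod 9 = 8 ✓, 755 mod 13 = 1 ✓.

x ≡ 755 (mod 819).
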